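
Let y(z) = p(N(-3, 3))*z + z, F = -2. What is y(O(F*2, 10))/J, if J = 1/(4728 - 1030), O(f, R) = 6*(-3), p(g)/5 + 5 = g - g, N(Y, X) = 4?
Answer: 1597536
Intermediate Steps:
p(g) = -25 (p(g) = -25 + 5*(g - g) = -25 + 5*0 = -25 + 0 = -25)
O(f, R) = -18
y(z) = -24*z (y(z) = -25*z + z = -24*z)
J = 1/3698 ≈ 0.00027042
y(O(F*2, 10))/J = (-24*(-18))/(1/3698) = 432*3698 = 1597536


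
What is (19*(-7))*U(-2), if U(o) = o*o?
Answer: -532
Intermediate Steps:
U(o) = o**2
(19*(-7))*U(-2) = (19*(-7))*(-2)**2 = -133*4 = -532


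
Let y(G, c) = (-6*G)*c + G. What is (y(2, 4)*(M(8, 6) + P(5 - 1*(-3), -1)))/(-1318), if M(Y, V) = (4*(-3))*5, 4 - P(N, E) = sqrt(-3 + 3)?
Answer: -1288/659 ≈ -1.9545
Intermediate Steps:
P(N, E) = 4 (P(N, E) = 4 - sqrt(-3 + 3) = 4 - sqrt(0) = 4 - 1*0 = 4 + 0 = 4)
M(Y, V) = -60 (M(Y, V) = -12*5 = -60)
y(G, c) = G - 6*G*c (y(G, c) = -6*G*c + G = G - 6*G*c)
(y(2, 4)*(M(8, 6) + P(5 - 1*(-3), -1)))/(-1318) = ((2*(1 - 6*4))*(-60 + 4))/(-1318) = ((2*(1 - 24))*(-56))*(-1/1318) = ((2*(-23))*(-56))*(-1/1318) = -46*(-56)*(-1/1318) = 2576*(-1/1318) = -1288/659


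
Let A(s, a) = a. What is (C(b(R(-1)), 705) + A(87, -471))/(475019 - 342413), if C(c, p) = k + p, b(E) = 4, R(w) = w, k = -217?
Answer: 17/132606 ≈ 0.00012820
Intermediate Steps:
C(c, p) = -217 + p
(C(b(R(-1)), 705) + A(87, -471))/(475019 - 342413) = ((-217 + 705) - 471)/(475019 - 342413) = (488 - 471)/132606 = 17*(1/132606) = 17/132606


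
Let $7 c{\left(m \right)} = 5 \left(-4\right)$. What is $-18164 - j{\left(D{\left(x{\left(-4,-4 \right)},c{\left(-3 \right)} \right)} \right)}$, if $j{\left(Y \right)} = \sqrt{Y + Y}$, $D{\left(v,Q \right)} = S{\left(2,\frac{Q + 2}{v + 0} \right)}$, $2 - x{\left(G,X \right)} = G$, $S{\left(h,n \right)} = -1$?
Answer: $-18164 - i \sqrt{2} \approx -18164.0 - 1.4142 i$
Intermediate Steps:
$x{\left(G,X \right)} = 2 - G$
$c{\left(m \right)} = - \frac{20}{7}$ ($c{\left(m \right)} = \frac{5 \left(-4\right)}{7} = \frac{1}{7} \left(-20\right) = - \frac{20}{7}$)
$D{\left(v,Q \right)} = -1$
$j{\left(Y \right)} = \sqrt{2} \sqrt{Y}$ ($j{\left(Y \right)} = \sqrt{2 Y} = \sqrt{2} \sqrt{Y}$)
$-18164 - j{\left(D{\left(x{\left(-4,-4 \right)},c{\left(-3 \right)} \right)} \right)} = -18164 - \sqrt{2} \sqrt{-1} = -18164 - \sqrt{2} i = -18164 - i \sqrt{2}$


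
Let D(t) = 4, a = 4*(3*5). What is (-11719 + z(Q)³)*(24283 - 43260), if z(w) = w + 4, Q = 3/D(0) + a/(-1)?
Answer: 219068153829/64 ≈ 3.4229e+9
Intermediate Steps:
a = 60 (a = 4*15 = 60)
Q = -237/4 (Q = 3/4 + 60/(-1) = 3*(¼) + 60*(-1) = ¾ - 60 = -237/4 ≈ -59.250)
z(w) = 4 + w
(-11719 + z(Q)³)*(24283 - 43260) = (-11719 + (4 - 237/4)³)*(24283 - 43260) = (-11719 + (-221/4)³)*(-18977) = (-11719 - 10793861/64)*(-18977) = -11543877/64*(-18977) = 219068153829/64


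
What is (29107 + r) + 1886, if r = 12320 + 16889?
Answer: 60202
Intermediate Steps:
r = 29209
(29107 + r) + 1886 = (29107 + 29209) + 1886 = 58316 + 1886 = 60202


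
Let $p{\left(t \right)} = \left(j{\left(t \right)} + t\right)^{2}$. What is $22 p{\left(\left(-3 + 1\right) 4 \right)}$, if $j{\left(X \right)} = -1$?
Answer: $1782$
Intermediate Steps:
$p{\left(t \right)} = \left(-1 + t\right)^{2}$
$22 p{\left(\left(-3 + 1\right) 4 \right)} = 22 \left(-1 + \left(-3 + 1\right) 4\right)^{2} = 22 \left(-1 - 8\right)^{2} = 22 \left(-9\right)^{2} = 22 \cdot 81 = 1782$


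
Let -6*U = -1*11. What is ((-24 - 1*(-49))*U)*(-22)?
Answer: -3025/3 ≈ -1008.3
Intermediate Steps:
U = 11/6 (U = -(-1)*11/6 = -1/6*(-11) = 11/6 ≈ 1.8333)
((-24 - 1*(-49))*U)*(-22) = ((-24 - 1*(-49))*(11/6))*(-22) = ((-24 + 49)*(11/6))*(-22) = (25*(11/6))*(-22) = (275/6)*(-22) = -3025/3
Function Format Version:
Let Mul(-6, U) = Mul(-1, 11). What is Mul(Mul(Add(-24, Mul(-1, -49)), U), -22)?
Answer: Rational(-3025, 3) ≈ -1008.3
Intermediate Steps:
U = Rational(11, 6) (U = Mul(Rational(-1, 6), Mul(-1, 11)) = Mul(Rational(-1, 6), -11) = Rational(11, 6) ≈ 1.8333)
Mul(Mul(Add(-24, Mul(-1, -49)), U), -22) = Mul(Mul(Add(-24, Mul(-1, -49)), Rational(11, 6)), -22) = Mul(Mul(Add(-24, 49), Rational(11, 6)), -22) = Mul(Mul(25, Rational(11, 6)), -22) = Mul(Rational(275, 6), -22) = Rational(-3025, 3)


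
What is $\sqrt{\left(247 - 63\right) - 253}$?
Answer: $i \sqrt{69} \approx 8.3066 i$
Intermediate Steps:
$\sqrt{\left(247 - 63\right) - 253} = \sqrt{184 - 253} = \sqrt{-69} = i \sqrt{69}$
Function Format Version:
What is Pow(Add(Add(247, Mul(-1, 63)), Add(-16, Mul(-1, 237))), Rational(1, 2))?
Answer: Mul(I, Pow(69, Rational(1, 2))) ≈ Mul(8.3066, I)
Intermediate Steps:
Pow(Add(Add(247, Mul(-1, 63)), Add(-16, Mul(-1, 237))), Rational(1, 2)) = Pow(Add(Add(247, -63), Add(-16, -237)), Rational(1, 2)) = Pow(Add(184, -253), Rational(1, 2)) = Pow(-69, Rational(1, 2)) = Mul(I, Pow(69, Rational(1, 2)))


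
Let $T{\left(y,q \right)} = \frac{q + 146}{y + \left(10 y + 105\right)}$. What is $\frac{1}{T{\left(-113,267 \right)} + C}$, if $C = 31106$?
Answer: $\frac{1138}{35398215} \approx 3.2148 \cdot 10^{-5}$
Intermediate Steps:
$T{\left(y,q \right)} = \frac{146 + q}{105 + 11 y}$ ($T{\left(y,q \right)} = \frac{146 + q}{y + \left(105 + 10 y\right)} = \frac{146 + q}{105 + 11 y}$)
$\frac{1}{T{\left(-113,267 \right)} + C} = \frac{1}{\frac{146 + 267}{105 + 11 \left(-113\right)} + 31106} = \frac{1}{\frac{1}{105 - 1243} \cdot 413 + 31106} = \frac{1}{\frac{1}{-1138} \cdot 413 + 31106} = \frac{1}{\left(- \frac{1}{1138}\right) 413 + 31106} = \frac{1}{- \frac{413}{1138} + 31106} = \frac{1}{\frac{35398215}{1138}} = \frac{1138}{35398215}$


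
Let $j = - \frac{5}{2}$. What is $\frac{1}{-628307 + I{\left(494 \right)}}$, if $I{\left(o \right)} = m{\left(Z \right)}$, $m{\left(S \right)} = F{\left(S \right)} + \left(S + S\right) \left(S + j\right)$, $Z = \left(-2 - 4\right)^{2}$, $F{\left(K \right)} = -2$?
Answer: $- \frac{1}{625897} \approx -1.5977 \cdot 10^{-6}$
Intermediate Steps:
$j = - \frac{5}{2}$ ($j = \left(-5\right) \frac{1}{2} = - \frac{5}{2} \approx -2.5$)
$Z = 36$ ($Z = \left(-6\right)^{2} = 36$)
$m{\left(S \right)} = -2 + 2 S \left(- \frac{5}{2} + S\right)$ ($m{\left(S \right)} = -2 + \left(S + S\right) \left(S - \frac{5}{2}\right) = -2 + 2 S \left(- \frac{5}{2} + S\right)$)
$I{\left(o \right)} = 2410$ ($I{\left(o \right)} = -2 - 180 + 2 \cdot 36^{2} = -2 - 180 + 2 \cdot 1296 = -2 - 180 + 2592 = 2410$)
$\frac{1}{-628307 + I{\left(494 \right)}} = \frac{1}{-628307 + 2410} = \frac{1}{-625897} = - \frac{1}{625897}$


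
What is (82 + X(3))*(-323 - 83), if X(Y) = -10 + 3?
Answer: -30450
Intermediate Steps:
X(Y) = -7
(82 + X(3))*(-323 - 83) = (82 - 7)*(-323 - 83) = 75*(-406) = -30450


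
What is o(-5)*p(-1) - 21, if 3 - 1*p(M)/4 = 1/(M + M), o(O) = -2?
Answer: -49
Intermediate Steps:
p(M) = 12 - 2/M (p(M) = 12 - 4/(M + M) = 12 - 4*1/(2*M) = 12 - 2/M)
o(-5)*p(-1) - 21 = -2*(12 - 2/(-1)) - 21 = -2*(12 - 2*(-1)) - 21 = -2*(12 + 2) - 21 = -2*14 - 21 = -28 - 21 = -49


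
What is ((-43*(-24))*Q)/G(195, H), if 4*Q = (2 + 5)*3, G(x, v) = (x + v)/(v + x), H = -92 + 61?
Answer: 5418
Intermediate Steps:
H = -31
G(x, v) = 1 (G(x, v) = (v + x)/(v + x) = 1)
Q = 21/4 (Q = ((2 + 5)*3)/4 = (7*3)/4 = (1/4)*21 = 21/4 ≈ 5.2500)
((-43*(-24))*Q)/G(195, H) = (-43*(-24)*(21/4))/1 = (1032*(21/4))*1 = 5418*1 = 5418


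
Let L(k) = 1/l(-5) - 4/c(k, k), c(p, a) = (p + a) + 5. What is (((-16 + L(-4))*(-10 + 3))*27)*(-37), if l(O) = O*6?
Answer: -1027971/10 ≈ -1.0280e+5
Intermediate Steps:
l(O) = 6*O
c(p, a) = 5 + a + p (c(p, a) = (a + p) + 5 = 5 + a + p)
L(k) = -1/30 - 4/(5 + 2*k) (L(k) = 1/(6*(-5)) - 4/(5 + k + k) = 1/(-30) - 4/(5 + 2*k) = 1*(-1/30) - 4/(5 + 2*k) = -1/30 - 4/(5 + 2*k))
(((-16 + L(-4))*(-10 + 3))*27)*(-37) = (((-16 + (-125 - 2*(-4))/(30*(5 + 2*(-4))))*(-10 + 3))*27)*(-37) = (((-16 + (-125 + 8)/(30*(5 - 8)))*(-7))*27)*(-37) = (((-16 + (1/30)*(-117)/(-3))*(-7))*27)*(-37) = (((-16 + (1/30)*(-⅓)*(-117))*(-7))*27)*(-37) = (((-16 + 13/10)*(-7))*27)*(-37) = (-147/10*(-7)*27)*(-37) = ((1029/10)*27)*(-37) = (27783/10)*(-37) = -1027971/10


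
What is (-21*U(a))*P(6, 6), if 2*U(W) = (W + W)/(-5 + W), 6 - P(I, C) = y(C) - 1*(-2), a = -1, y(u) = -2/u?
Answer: -91/6 ≈ -15.167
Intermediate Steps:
P(I, C) = 4 + 2/C (P(I, C) = 6 - (-2/C - 1*(-2)) = 6 - (-2/C + 2) = 6 - (2 - 2/C) = 6 + (-2 + 2/C) = 4 + 2/C)
U(W) = W/(-5 + W) (U(W) = ((W + W)/(-5 + W))/2 = ((2*W)/(-5 + W))/2 = (2*W/(-5 + W))/2 = W/(-5 + W))
(-21*U(a))*P(6, 6) = (-(-21)/(-5 - 1))*(4 + 2/6) = (-(-21)/(-6))*(4 + 2*(1/6)) = (-(-21)*(-1)/6)*(4 + 1/3) = -21*1/6*(13/3) = -7/2*13/3 = -91/6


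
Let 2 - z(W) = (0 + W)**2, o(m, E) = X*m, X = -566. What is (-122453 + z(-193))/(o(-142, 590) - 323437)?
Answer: 31940/48613 ≈ 0.65703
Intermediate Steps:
o(m, E) = -566*m
z(W) = 2 - W**2 (z(W) = 2 - (0 + W)**2 = 2 - W**2)
(-122453 + z(-193))/(o(-142, 590) - 323437) = (-122453 + (2 - 1*(-193)**2))/(-566*(-142) - 323437) = (-122453 + (2 - 1*37249))/(80372 - 323437) = (-122453 + (2 - 37249))/(-243065) = (-122453 - 37247)*(-1/243065) = -159700*(-1/243065) = 31940/48613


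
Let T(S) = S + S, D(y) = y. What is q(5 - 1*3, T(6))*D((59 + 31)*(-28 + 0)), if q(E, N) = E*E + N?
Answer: -40320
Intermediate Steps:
T(S) = 2*S
q(E, N) = N + E² (q(E, N) = E² + N = N + E²)
q(5 - 1*3, T(6))*D((59 + 31)*(-28 + 0)) = (2*6 + (5 - 1*3)²)*((59 + 31)*(-28 + 0)) = (12 + (5 - 3)²)*(90*(-28)) = (12 + 2²)*(-2520) = (12 + 4)*(-2520) = 16*(-2520) = -40320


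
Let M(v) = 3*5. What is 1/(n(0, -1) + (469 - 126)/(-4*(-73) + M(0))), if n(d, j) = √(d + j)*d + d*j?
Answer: 307/343 ≈ 0.89504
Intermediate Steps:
n(d, j) = d*j + d*√(d + j) (n(d, j) = d*√(d + j) + d*j = d*j + d*√(d + j))
M(v) = 15
1/(n(0, -1) + (469 - 126)/(-4*(-73) + M(0))) = 1/(0*(-1 + √(0 - 1)) + (469 - 126)/(-4*(-73) + 15)) = 1/(0*(-1 + √(-1)) + 343/(292 + 15)) = 1/(0*(-1 + I) + 343/307) = 1/(0 + 343*(1/307)) = 1/(0 + 343/307) = 1/(343/307) = 307/343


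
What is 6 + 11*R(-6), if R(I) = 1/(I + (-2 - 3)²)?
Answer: 125/19 ≈ 6.5789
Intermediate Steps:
R(I) = 1/(25 + I) (R(I) = 1/(I + (-5)²) = 1/(I + 25) = 1/(25 + I))
6 + 11*R(-6) = 6 + 11/(25 - 6) = 6 + 11/19 = 125/19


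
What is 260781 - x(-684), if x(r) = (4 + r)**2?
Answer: -201619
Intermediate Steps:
260781 - x(-684) = 260781 - (4 - 684)**2 = 260781 - 1*(-680)**2 = 260781 - 1*462400 = 260781 - 462400 = -201619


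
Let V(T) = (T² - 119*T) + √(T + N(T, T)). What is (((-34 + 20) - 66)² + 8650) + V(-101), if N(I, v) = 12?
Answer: 37270 + I*√89 ≈ 37270.0 + 9.434*I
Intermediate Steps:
V(T) = T² + √(12 + T) - 119*T (V(T) = (T² - 119*T) + √(T + 12) = (T² - 119*T) + √(12 + T) = T² + √(12 + T) - 119*T)
(((-34 + 20) - 66)² + 8650) + V(-101) = (((-34 + 20) - 66)² + 8650) + ((-101)² + √(12 - 101) - 119*(-101)) = ((-14 - 66)² + 8650) + (10201 + √(-89) + 12019) = ((-80)² + 8650) + (10201 + I*√89 + 12019) = (6400 + 8650) + (22220 + I*√89) = 15050 + (22220 + I*√89) = 37270 + I*√89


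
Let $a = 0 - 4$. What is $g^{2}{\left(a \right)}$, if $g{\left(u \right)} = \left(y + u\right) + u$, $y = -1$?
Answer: $81$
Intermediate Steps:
$a = -4$ ($a = 0 - 4 = -4$)
$g{\left(u \right)} = -1 + 2 u$ ($g{\left(u \right)} = \left(-1 + u\right) + u = -1 + 2 u$)
$g^{2}{\left(a \right)} = \left(-1 + 2 \left(-4\right)\right)^{2} = \left(-1 - 8\right)^{2} = \left(-9\right)^{2} = 81$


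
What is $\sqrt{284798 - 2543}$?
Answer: $\sqrt{282255} \approx 531.28$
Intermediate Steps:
$\sqrt{284798 - 2543} = \sqrt{282255}$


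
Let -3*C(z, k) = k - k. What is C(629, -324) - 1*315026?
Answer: -315026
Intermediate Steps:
C(z, k) = 0 (C(z, k) = -(k - k)/3 = -⅓*0 = 0)
C(629, -324) - 1*315026 = 0 - 1*315026 = 0 - 315026 = -315026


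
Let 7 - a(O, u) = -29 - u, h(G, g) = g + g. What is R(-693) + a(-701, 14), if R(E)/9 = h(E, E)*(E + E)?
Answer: 17289014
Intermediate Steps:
h(G, g) = 2*g
a(O, u) = 36 + u (a(O, u) = 7 - (-29 - u) = 7 + (29 + u) = 36 + u)
R(E) = 36*E**2 (R(E) = 9*((2*E)*(E + E)) = 9*((2*E)*(2*E)) = 9*(4*E**2) = 36*E**2)
R(-693) + a(-701, 14) = 36*(-693)**2 + (36 + 14) = 36*480249 + 50 = 17288964 + 50 = 17289014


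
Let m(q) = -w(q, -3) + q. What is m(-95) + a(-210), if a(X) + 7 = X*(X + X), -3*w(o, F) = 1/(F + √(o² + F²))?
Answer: 795084451/9025 + √9034/27075 ≈ 88098.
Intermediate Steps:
w(o, F) = -1/(3*(F + √(F² + o²))) (w(o, F) = -1/(3*(F + √(o² + F²))) = -1/(3*(F + √(F² + o²))))
m(q) = q + 1/(-9 + 3*√(9 + q²)) (m(q) = -(-1)/(3*(-3) + 3*√((-3)² + q²)) + q = -(-1)/(-9 + 3*√(9 + q²)) + q = 1/(-9 + 3*√(9 + q²)) + q = q + 1/(-9 + 3*√(9 + q²)))
a(X) = -7 + 2*X² (a(X) = -7 + X*(X + X) = -7 + X*(2*X) = -7 + 2*X²)
m(-95) + a(-210) = (⅓ - 95*(-3 + √(9 + (-95)²)))/(-3 + √(9 + (-95)²)) + (-7 + 2*(-210)²) = (⅓ - 95*(-3 + √(9 + 9025)))/(-3 + √(9 + 9025)) + (-7 + 2*44100) = (⅓ - 95*(-3 + √9034))/(-3 + √9034) + (-7 + 88200) = (⅓ + (285 - 95*√9034))/(-3 + √9034) + 88193 = (856/3 - 95*√9034)/(-3 + √9034) + 88193 = 88193 + (856/3 - 95*√9034)/(-3 + √9034)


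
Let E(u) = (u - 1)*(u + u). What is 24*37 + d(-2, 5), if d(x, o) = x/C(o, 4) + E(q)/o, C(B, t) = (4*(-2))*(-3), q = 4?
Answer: 53563/60 ≈ 892.72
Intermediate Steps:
C(B, t) = 24 (C(B, t) = -8*(-3) = 24)
E(u) = 2*u*(-1 + u) (E(u) = (-1 + u)*(2*u) = 2*u*(-1 + u))
d(x, o) = 24/o + x/24 (d(x, o) = x/24 + (2*4*(-1 + 4))/o = x*(1/24) + (2*4*3)/o = x/24 + 24/o = 24/o + x/24)
24*37 + d(-2, 5) = 24*37 + (24/5 + (1/24)*(-2)) = 888 + (24*(⅕) - 1/12) = 888 + (24/5 - 1/12) = 888 + 283/60 = 53563/60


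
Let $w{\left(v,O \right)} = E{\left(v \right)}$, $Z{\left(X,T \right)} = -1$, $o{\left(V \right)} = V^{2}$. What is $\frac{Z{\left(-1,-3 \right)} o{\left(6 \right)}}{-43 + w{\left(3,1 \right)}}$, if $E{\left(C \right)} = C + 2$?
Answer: $\frac{18}{19} \approx 0.94737$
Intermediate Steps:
$E{\left(C \right)} = 2 + C$
$w{\left(v,O \right)} = 2 + v$
$\frac{Z{\left(-1,-3 \right)} o{\left(6 \right)}}{-43 + w{\left(3,1 \right)}} = \frac{\left(-1\right) 6^{2}}{-43 + \left(2 + 3\right)} = \frac{\left(-1\right) 36}{-43 + 5} = - \frac{36}{-38} = \left(-36\right) \left(- \frac{1}{38}\right) = \frac{18}{19}$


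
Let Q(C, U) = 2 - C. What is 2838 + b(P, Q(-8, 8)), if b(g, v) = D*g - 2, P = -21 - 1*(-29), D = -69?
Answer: 2284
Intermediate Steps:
P = 8 (P = -21 + 29 = 8)
b(g, v) = -2 - 69*g (b(g, v) = -69*g - 2 = -2 - 69*g)
2838 + b(P, Q(-8, 8)) = 2838 + (-2 - 69*8) = 2838 + (-2 - 552) = 2838 - 554 = 2284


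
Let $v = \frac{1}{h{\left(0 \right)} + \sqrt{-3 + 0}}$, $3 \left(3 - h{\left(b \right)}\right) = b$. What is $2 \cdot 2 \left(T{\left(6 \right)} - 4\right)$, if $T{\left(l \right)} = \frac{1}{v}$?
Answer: $-4 + 4 i \sqrt{3} \approx -4.0 + 6.9282 i$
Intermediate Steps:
$h{\left(b \right)} = 3 - \frac{b}{3}$
$v = \frac{1}{3 + i \sqrt{3}}$ ($v = \frac{1}{\left(3 - 0\right) + \sqrt{-3 + 0}} = \frac{1}{\left(3 + 0\right) + \sqrt{-3}} = \frac{1}{3 + i \sqrt{3}} \approx 0.25 - 0.14434 i$)
$T{\left(l \right)} = \frac{1}{\frac{1}{4} - \frac{i \sqrt{3}}{12}}$
$2 \cdot 2 \left(T{\left(6 \right)} - 4\right) = 2 \cdot 2 \left(\left(3 + i \sqrt{3}\right) - 4\right) = 4 \left(-1 + i \sqrt{3}\right) = -4 + 4 i \sqrt{3}$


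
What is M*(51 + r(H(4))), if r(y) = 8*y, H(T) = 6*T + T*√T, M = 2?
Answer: 614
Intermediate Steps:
H(T) = T^(3/2) + 6*T (H(T) = 6*T + T^(3/2) = T^(3/2) + 6*T)
M*(51 + r(H(4))) = 2*(51 + 8*(4^(3/2) + 6*4)) = 2*(51 + 8*(8 + 24)) = 2*(51 + 8*32) = 2*(51 + 256) = 2*307 = 614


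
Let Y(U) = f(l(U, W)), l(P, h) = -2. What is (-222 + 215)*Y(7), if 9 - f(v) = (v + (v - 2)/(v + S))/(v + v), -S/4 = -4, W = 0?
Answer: -59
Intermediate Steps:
S = 16 (S = -4*(-4) = 16)
f(v) = 9 - (v + (-2 + v)/(16 + v))/(2*v) (f(v) = 9 - (v + (v - 2)/(v + 16))/(v + v) = 9 - (v + (-2 + v)/(16 + v))/(2*v))
Y(U) = 59/7 (Y(U) = (½)*(2 + 17*(-2)² + 271*(-2))/(-2*(16 - 2)) = (½)*(-½)*(2 + 17*4 - 542)/14 = (½)*(-½)*(1/14)*(2 + 68 - 542) = (½)*(-½)*(1/14)*(-472) = 59/7)
(-222 + 215)*Y(7) = (-222 + 215)*(59/7) = -7*59/7 = -59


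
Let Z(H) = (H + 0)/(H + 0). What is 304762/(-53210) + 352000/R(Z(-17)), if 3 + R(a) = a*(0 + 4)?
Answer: 9364807619/26605 ≈ 3.5199e+5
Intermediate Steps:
Z(H) = 1 (Z(H) = H/H = 1)
R(a) = -3 + 4*a (R(a) = -3 + a*(0 + 4) = -3 + a*4 = -3 + 4*a)
304762/(-53210) + 352000/R(Z(-17)) = 304762/(-53210) + 352000/(-3 + 4*1) = 304762*(-1/53210) + 352000/(-3 + 4) = -152381/26605 + 352000/1 = -152381/26605 + 352000*1 = -152381/26605 + 352000 = 9364807619/26605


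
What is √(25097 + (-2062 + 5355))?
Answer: √28390 ≈ 168.49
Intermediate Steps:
√(25097 + (-2062 + 5355)) = √(25097 + 3293) = √28390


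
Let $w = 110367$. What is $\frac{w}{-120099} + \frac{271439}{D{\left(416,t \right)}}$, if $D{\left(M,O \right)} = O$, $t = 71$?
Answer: $\frac{10863905468}{2842343} \approx 3822.2$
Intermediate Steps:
$\frac{w}{-120099} + \frac{271439}{D{\left(416,t \right)}} = \frac{110367}{-120099} + \frac{271439}{71} = 110367 \left(- \frac{1}{120099}\right) + 271439 \cdot \frac{1}{71} = - \frac{36789}{40033} + \frac{271439}{71} = \frac{10863905468}{2842343}$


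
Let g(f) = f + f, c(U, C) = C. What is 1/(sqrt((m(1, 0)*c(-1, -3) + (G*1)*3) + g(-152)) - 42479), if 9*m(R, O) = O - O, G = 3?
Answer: -42479/1804465736 - I*sqrt(295)/1804465736 ≈ -2.3541e-5 - 9.5184e-9*I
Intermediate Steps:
g(f) = 2*f
m(R, O) = 0 (m(R, O) = (O - O)/9 = (1/9)*0 = 0)
1/(sqrt((m(1, 0)*c(-1, -3) + (G*1)*3) + g(-152)) - 42479) = 1/(sqrt((0*(-3) + (3*1)*3) + 2*(-152)) - 42479) = 1/(sqrt((0 + 3*3) - 304) - 42479) = 1/(sqrt((0 + 9) - 304) - 42479) = 1/(sqrt(9 - 304) - 42479) = 1/(sqrt(-295) - 42479) = 1/(I*sqrt(295) - 42479) = 1/(-42479 + I*sqrt(295))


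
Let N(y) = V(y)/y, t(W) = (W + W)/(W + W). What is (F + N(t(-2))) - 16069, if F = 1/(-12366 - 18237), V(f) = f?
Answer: -491729005/30603 ≈ -16068.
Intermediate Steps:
t(W) = 1 (t(W) = (2*W)/((2*W)) = (2*W)*(1/(2*W)) = 1)
F = -1/30603 (F = 1/(-30603) = -1/30603 ≈ -3.2677e-5)
N(y) = 1 (N(y) = y/y = 1)
(F + N(t(-2))) - 16069 = (-1/30603 + 1) - 16069 = 30602/30603 - 16069 = -491729005/30603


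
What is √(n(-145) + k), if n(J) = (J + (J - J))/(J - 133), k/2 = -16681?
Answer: 3*I*√286478722/278 ≈ 182.65*I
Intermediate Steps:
k = -33362 (k = 2*(-16681) = -33362)
n(J) = J/(-133 + J) (n(J) = (J + 0)/(-133 + J) = J/(-133 + J))
√(n(-145) + k) = √(-145/(-133 - 145) - 33362) = √(-145/(-278) - 33362) = √(-145*(-1/278) - 33362) = √(145/278 - 33362) = √(-9274491/278) = 3*I*√286478722/278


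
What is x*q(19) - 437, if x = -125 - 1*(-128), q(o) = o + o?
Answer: -323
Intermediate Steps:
q(o) = 2*o
x = 3 (x = -125 + 128 = 3)
x*q(19) - 437 = 3*(2*19) - 437 = 3*38 - 437 = 114 - 437 = -323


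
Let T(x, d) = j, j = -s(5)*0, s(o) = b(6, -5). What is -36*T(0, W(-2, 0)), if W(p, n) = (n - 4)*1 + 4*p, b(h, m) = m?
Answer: 0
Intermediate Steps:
s(o) = -5
W(p, n) = -4 + n + 4*p (W(p, n) = (-4 + n)*1 + 4*p = (-4 + n) + 4*p = -4 + n + 4*p)
j = 0 (j = -1*(-5)*0 = 5*0 = 0)
T(x, d) = 0
-36*T(0, W(-2, 0)) = -36*0 = 0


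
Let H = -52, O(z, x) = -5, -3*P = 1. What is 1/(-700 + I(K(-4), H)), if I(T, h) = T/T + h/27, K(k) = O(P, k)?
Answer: -27/18925 ≈ -0.0014267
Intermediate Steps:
P = -⅓ (P = -⅓*1 = -⅓ ≈ -0.33333)
K(k) = -5
I(T, h) = 1 + h/27 (I(T, h) = 1 + h*(1/27) = 1 + h/27)
1/(-700 + I(K(-4), H)) = 1/(-700 + (1 + (1/27)*(-52))) = 1/(-700 + (1 - 52/27)) = 1/(-700 - 25/27) = 1/(-18925/27) = -27/18925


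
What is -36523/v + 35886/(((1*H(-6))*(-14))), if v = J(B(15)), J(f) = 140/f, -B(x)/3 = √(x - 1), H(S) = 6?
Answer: -5981/14 + 109569*√14/140 ≈ 2501.1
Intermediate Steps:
B(x) = -3*√(-1 + x) (B(x) = -3*√(x - 1) = -3*√(-1 + x))
v = -10*√14/3 (v = 140/((-3*√(-1 + 15))) = 140/((-3*√14)) = 140*(-√14/42) = -10*√14/3 ≈ -12.472)
-36523/v + 35886/(((1*H(-6))*(-14))) = -36523*(-3*√14/140) + 35886/(((1*6)*(-14))) = -(-109569)*√14/140 + 35886/((6*(-14))) = 109569*√14/140 + 35886/(-84) = 109569*√14/140 + 35886*(-1/84) = 109569*√14/140 - 5981/14 = -5981/14 + 109569*√14/140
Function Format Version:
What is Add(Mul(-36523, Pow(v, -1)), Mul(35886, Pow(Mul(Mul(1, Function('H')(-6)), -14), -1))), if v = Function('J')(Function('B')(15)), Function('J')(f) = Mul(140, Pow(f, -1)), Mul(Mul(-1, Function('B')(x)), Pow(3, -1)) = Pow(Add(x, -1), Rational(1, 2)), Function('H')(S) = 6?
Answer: Add(Rational(-5981, 14), Mul(Rational(109569, 140), Pow(14, Rational(1, 2)))) ≈ 2501.1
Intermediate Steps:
Function('B')(x) = Mul(-3, Pow(Add(-1, x), Rational(1, 2))) (Function('B')(x) = Mul(-3, Pow(Add(x, -1), Rational(1, 2))) = Mul(-3, Pow(Add(-1, x), Rational(1, 2))))
v = Mul(Rational(-10, 3), Pow(14, Rational(1, 2))) (v = Mul(140, Pow(Mul(-3, Pow(Add(-1, 15), Rational(1, 2))), -1)) = Mul(140, Pow(Mul(-3, Pow(14, Rational(1, 2))), -1)) = Mul(140, Mul(Rational(-1, 42), Pow(14, Rational(1, 2)))) = Mul(Rational(-10, 3), Pow(14, Rational(1, 2))) ≈ -12.472)
Add(Mul(-36523, Pow(v, -1)), Mul(35886, Pow(Mul(Mul(1, Function('H')(-6)), -14), -1))) = Add(Mul(-36523, Pow(Mul(Rational(-10, 3), Pow(14, Rational(1, 2))), -1)), Mul(35886, Pow(Mul(Mul(1, 6), -14), -1))) = Add(Mul(-36523, Mul(Rational(-3, 140), Pow(14, Rational(1, 2)))), Mul(35886, Pow(Mul(6, -14), -1))) = Add(Mul(Rational(109569, 140), Pow(14, Rational(1, 2))), Mul(35886, Pow(-84, -1))) = Add(Mul(Rational(109569, 140), Pow(14, Rational(1, 2))), Mul(35886, Rational(-1, 84))) = Add(Mul(Rational(109569, 140), Pow(14, Rational(1, 2))), Rational(-5981, 14)) = Add(Rational(-5981, 14), Mul(Rational(109569, 140), Pow(14, Rational(1, 2))))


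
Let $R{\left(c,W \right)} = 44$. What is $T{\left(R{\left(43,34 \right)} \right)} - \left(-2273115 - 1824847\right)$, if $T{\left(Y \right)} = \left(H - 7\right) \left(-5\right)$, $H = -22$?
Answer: $4098107$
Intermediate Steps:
$T{\left(Y \right)} = 145$ ($T{\left(Y \right)} = \left(-22 - 7\right) \left(-5\right) = \left(-29\right) \left(-5\right) = 145$)
$T{\left(R{\left(43,34 \right)} \right)} - \left(-2273115 - 1824847\right) = 145 - \left(-2273115 - 1824847\right) = 145 - -4097962 = 145 + 4097962 = 4098107$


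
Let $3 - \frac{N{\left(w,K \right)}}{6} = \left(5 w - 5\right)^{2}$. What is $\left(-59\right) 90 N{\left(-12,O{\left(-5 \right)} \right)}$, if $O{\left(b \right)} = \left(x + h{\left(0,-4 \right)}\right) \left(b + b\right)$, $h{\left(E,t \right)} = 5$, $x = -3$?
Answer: $134512920$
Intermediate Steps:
$O{\left(b \right)} = 4 b$ ($O{\left(b \right)} = \left(-3 + 5\right) \left(b + b\right) = 2 \cdot 2 b = 4 b$)
$N{\left(w,K \right)} = 18 - 6 \left(-5 + 5 w\right)^{2}$ ($N{\left(w,K \right)} = 18 - 6 \left(5 w - 5\right)^{2} = 18 - 6 \left(-5 + 5 w\right)^{2}$)
$\left(-59\right) 90 N{\left(-12,O{\left(-5 \right)} \right)} = \left(-59\right) 90 \left(18 - 150 \left(-1 - 12\right)^{2}\right) = - 5310 \left(18 - 150 \left(-13\right)^{2}\right) = - 5310 \left(18 - 25350\right) = \left(-5310\right) \left(-25332\right) = 134512920$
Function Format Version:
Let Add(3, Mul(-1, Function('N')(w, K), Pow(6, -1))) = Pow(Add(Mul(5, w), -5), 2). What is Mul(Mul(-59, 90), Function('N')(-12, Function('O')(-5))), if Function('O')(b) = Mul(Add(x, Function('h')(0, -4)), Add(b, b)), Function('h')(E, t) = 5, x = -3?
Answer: 134512920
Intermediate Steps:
Function('O')(b) = Mul(4, b) (Function('O')(b) = Mul(Add(-3, 5), Add(b, b)) = Mul(2, Mul(2, b)) = Mul(4, b))
Function('N')(w, K) = Add(18, Mul(-6, Pow(Add(-5, Mul(5, w)), 2))) (Function('N')(w, K) = Add(18, Mul(-6, Pow(Add(Mul(5, w), -5), 2))) = Add(18, Mul(-6, Pow(Add(-5, Mul(5, w)), 2))))
Mul(Mul(-59, 90), Function('N')(-12, Function('O')(-5))) = Mul(Mul(-59, 90), Add(18, Mul(-150, Pow(Add(-1, -12), 2)))) = Mul(-5310, Add(18, Mul(-150, Pow(-13, 2)))) = Mul(-5310, Add(18, Mul(-150, 169))) = Mul(-5310, Add(18, -25350)) = Mul(-5310, -25332) = 134512920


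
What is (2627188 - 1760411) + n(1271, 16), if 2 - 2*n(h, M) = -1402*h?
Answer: 1757749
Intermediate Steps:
n(h, M) = 1 + 701*h (n(h, M) = 1 - (-701)*h = 1 + 701*h)
(2627188 - 1760411) + n(1271, 16) = (2627188 - 1760411) + (1 + 701*1271) = 866777 + (1 + 890971) = 866777 + 890972 = 1757749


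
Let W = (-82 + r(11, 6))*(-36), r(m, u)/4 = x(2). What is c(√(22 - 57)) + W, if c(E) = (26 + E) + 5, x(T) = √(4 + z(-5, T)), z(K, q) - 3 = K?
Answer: 2983 - 144*√2 + I*√35 ≈ 2779.4 + 5.9161*I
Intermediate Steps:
z(K, q) = 3 + K
x(T) = √2 (x(T) = √(4 + (3 - 5)) = √(4 - 2) = √2)
r(m, u) = 4*√2
c(E) = 31 + E
W = 2952 - 144*√2 (W = (-82 + 4*√2)*(-36) = 2952 - 144*√2 ≈ 2748.4)
c(√(22 - 57)) + W = (31 + √(22 - 57)) + (2952 - 144*√2) = (31 + √(-35)) + (2952 - 144*√2) = (31 + I*√35) + (2952 - 144*√2) = 2983 - 144*√2 + I*√35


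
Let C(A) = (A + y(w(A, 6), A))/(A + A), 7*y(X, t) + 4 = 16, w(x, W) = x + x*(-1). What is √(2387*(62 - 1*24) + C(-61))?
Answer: √66153691506/854 ≈ 301.18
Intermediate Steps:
w(x, W) = 0 (w(x, W) = x - x = 0)
y(X, t) = 12/7 (y(X, t) = -4/7 + (⅐)*16 = -4/7 + 16/7 = 12/7)
C(A) = (12/7 + A)/(2*A) (C(A) = (A + 12/7)/(A + A) = (12/7 + A)/((2*A)) = (12/7 + A)*(1/(2*A)) = (12/7 + A)/(2*A))
√(2387*(62 - 1*24) + C(-61)) = √(2387*(62 - 1*24) + (1/14)*(12 + 7*(-61))/(-61)) = √(2387*(62 - 24) + (1/14)*(-1/61)*(12 - 427)) = √(2387*38 + (1/14)*(-1/61)*(-415)) = √(90706 + 415/854) = √(77463339/854) = √66153691506/854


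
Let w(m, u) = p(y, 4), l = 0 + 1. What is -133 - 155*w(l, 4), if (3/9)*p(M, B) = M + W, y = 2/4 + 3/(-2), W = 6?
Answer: -2458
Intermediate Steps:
y = -1 (y = 2*(¼) + 3*(-½) = ½ - 3/2 = -1)
l = 1
p(M, B) = 18 + 3*M (p(M, B) = 3*(M + 6) = 3*(6 + M) = 18 + 3*M)
w(m, u) = 15 (w(m, u) = 18 + 3*(-1) = 18 - 3 = 15)
-133 - 155*w(l, 4) = -133 - 155*15 = -133 - 2325 = -2458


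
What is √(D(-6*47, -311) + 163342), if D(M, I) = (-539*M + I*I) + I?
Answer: 15*√1830 ≈ 641.68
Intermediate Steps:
D(M, I) = I + I² - 539*M (D(M, I) = (-539*M + I²) + I = (I² - 539*M) + I = I + I² - 539*M)
√(D(-6*47, -311) + 163342) = √((-311 + (-311)² - (-3234)*47) + 163342) = √((-311 + 96721 - 539*(-282)) + 163342) = √((-311 + 96721 + 151998) + 163342) = √(248408 + 163342) = √411750 = 15*√1830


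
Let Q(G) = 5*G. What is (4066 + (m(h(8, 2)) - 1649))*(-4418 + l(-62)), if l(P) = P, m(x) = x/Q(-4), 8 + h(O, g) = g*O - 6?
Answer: -10827712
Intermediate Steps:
h(O, g) = -14 + O*g (h(O, g) = -8 + (g*O - 6) = -8 + (O*g - 6) = -8 + (-6 + O*g) = -14 + O*g)
m(x) = -x/20 (m(x) = x/((5*(-4))) = x/(-20) = x*(-1/20) = -x/20)
(4066 + (m(h(8, 2)) - 1649))*(-4418 + l(-62)) = (4066 + (-(-14 + 8*2)/20 - 1649))*(-4418 - 62) = (4066 + (-(-14 + 16)/20 - 1649))*(-4480) = (4066 + (-1/20*2 - 1649))*(-4480) = (4066 + (-1/10 - 1649))*(-4480) = (4066 - 16491/10)*(-4480) = (24169/10)*(-4480) = -10827712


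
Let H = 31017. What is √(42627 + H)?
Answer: 38*√51 ≈ 271.37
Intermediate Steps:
√(42627 + H) = √(42627 + 31017) = √73644 = 38*√51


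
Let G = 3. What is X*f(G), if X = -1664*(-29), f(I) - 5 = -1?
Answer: 193024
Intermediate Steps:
f(I) = 4 (f(I) = 5 - 1 = 4)
X = 48256
X*f(G) = 48256*4 = 193024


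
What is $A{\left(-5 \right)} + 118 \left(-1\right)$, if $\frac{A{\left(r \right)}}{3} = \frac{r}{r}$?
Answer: $-115$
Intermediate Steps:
$A{\left(r \right)} = 3$ ($A{\left(r \right)} = 3 \frac{r}{r} = 3 \cdot 1 = 3$)
$A{\left(-5 \right)} + 118 \left(-1\right) = 3 + 118 \left(-1\right) = 3 - 118 = -115$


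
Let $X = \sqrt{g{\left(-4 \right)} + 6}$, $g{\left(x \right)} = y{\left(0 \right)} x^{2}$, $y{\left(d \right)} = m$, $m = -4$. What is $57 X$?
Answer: $57 i \sqrt{58} \approx 434.1 i$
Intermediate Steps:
$y{\left(d \right)} = -4$
$g{\left(x \right)} = - 4 x^{2}$
$X = i \sqrt{58}$ ($X = \sqrt{- 4 \left(-4\right)^{2} + 6} = \sqrt{\left(-4\right) 16 + 6} = \sqrt{-64 + 6} = \sqrt{-58} = i \sqrt{58} \approx 7.6158 i$)
$57 X = 57 i \sqrt{58}$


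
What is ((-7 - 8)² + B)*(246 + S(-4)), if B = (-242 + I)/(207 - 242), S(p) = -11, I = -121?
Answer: 387186/7 ≈ 55312.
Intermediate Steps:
B = 363/35 (B = (-242 - 121)/(207 - 242) = -363/(-35) = -363*(-1/35) = 363/35 ≈ 10.371)
((-7 - 8)² + B)*(246 + S(-4)) = ((-7 - 8)² + 363/35)*(246 - 11) = ((-15)² + 363/35)*235 = (225 + 363/35)*235 = (8238/35)*235 = 387186/7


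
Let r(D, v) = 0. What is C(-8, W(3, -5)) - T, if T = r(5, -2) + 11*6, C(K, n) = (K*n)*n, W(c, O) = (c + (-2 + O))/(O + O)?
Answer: -1682/25 ≈ -67.280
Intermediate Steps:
W(c, O) = (-2 + O + c)/(2*O) (W(c, O) = (-2 + O + c)/((2*O)) = (-2 + O + c)*(1/(2*O)) = (-2 + O + c)/(2*O))
C(K, n) = K*n²
T = 66 (T = 0 + 11*6 = 0 + 66 = 66)
C(-8, W(3, -5)) - T = -8*(-2 - 5 + 3)²/100 - 1*66 = -8*((½)*(-⅕)*(-4))² - 66 = -8*(⅖)² - 66 = -8*4/25 - 66 = -32/25 - 66 = -1682/25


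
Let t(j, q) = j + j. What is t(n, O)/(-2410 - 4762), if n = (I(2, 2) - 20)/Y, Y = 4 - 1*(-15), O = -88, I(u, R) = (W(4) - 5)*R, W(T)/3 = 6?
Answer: -3/34067 ≈ -8.8062e-5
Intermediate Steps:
W(T) = 18 (W(T) = 3*6 = 18)
I(u, R) = 13*R (I(u, R) = (18 - 5)*R = 13*R)
Y = 19 (Y = 4 + 15 = 19)
n = 6/19 (n = (13*2 - 20)/19 = (26 - 20)*(1/19) = 6*(1/19) = 6/19 ≈ 0.31579)
t(j, q) = 2*j
t(n, O)/(-2410 - 4762) = (2*(6/19))/(-2410 - 4762) = (12/19)/(-7172) = (12/19)*(-1/7172) = -3/34067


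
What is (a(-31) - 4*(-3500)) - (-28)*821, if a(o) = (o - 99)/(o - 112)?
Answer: 406878/11 ≈ 36989.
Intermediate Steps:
a(o) = (-99 + o)/(-112 + o)
(a(-31) - 4*(-3500)) - (-28)*821 = ((-99 - 31)/(-112 - 31) - 4*(-3500)) - (-28)*821 = (-130/(-143) + 14000) - 1*(-22988) = (-1/143*(-130) + 14000) + 22988 = (10/11 + 14000) + 22988 = 154010/11 + 22988 = 406878/11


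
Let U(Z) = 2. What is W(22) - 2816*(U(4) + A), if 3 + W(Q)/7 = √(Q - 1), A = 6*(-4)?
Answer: 61931 + 7*√21 ≈ 61963.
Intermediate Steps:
A = -24
W(Q) = -21 + 7*√(-1 + Q) (W(Q) = -21 + 7*√(Q - 1) = -21 + 7*√(-1 + Q))
W(22) - 2816*(U(4) + A) = (-21 + 7*√(-1 + 22)) - 2816*(2 - 24) = (-21 + 7*√21) - 2816*(-22) = (-21 + 7*√21) - 256*(-242) = (-21 + 7*√21) + 61952 = 61931 + 7*√21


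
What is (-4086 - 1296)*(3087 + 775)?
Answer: -20785284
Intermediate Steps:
(-4086 - 1296)*(3087 + 775) = -5382*3862 = -20785284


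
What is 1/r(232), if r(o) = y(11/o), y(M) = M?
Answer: 232/11 ≈ 21.091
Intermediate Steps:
r(o) = 11/o
1/r(232) = 1/(11/232) = 232/11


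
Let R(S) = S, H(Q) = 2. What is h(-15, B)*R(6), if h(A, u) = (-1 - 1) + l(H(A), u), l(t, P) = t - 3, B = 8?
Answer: -18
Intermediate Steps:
l(t, P) = -3 + t
h(A, u) = -3 (h(A, u) = (-1 - 1) + (-3 + 2) = -2 - 1 = -3)
h(-15, B)*R(6) = -3*6 = -18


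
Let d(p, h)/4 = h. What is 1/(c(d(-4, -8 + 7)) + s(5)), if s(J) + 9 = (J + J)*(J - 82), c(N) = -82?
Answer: -1/861 ≈ -0.0011614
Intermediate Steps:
d(p, h) = 4*h
s(J) = -9 + 2*J*(-82 + J) (s(J) = -9 + (J + J)*(J - 82) = -9 + (2*J)*(-82 + J) = -9 + 2*J*(-82 + J))
1/(c(d(-4, -8 + 7)) + s(5)) = 1/(-82 + (-9 - 164*5 + 2*5²)) = 1/(-82 + (-9 - 820 + 2*25)) = 1/(-82 + (-9 - 820 + 50)) = 1/(-82 - 779) = 1/(-861) = -1/861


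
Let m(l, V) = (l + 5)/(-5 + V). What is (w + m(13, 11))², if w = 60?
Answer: 3969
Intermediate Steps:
m(l, V) = (5 + l)/(-5 + V)
(w + m(13, 11))² = (60 + (5 + 13)/(-5 + 11))² = (60 + 18/6)² = (60 + (⅙)*18)² = (60 + 3)² = 63² = 3969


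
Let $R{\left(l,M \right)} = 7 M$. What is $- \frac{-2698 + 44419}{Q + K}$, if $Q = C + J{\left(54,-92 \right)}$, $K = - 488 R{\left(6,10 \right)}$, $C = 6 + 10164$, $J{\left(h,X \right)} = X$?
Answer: $\frac{41721}{24082} \approx 1.7325$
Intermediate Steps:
$C = 10170$
$K = -34160$ ($K = - 488 \cdot 7 \cdot 10 = \left(-488\right) 70 = -34160$)
$Q = 10078$ ($Q = 10170 - 92 = 10078$)
$- \frac{-2698 + 44419}{Q + K} = - \frac{-2698 + 44419}{10078 - 34160} = - \frac{41721}{-24082} = - \frac{41721 \left(-1\right)}{24082} = \left(-1\right) \left(- \frac{41721}{24082}\right) = \frac{41721}{24082}$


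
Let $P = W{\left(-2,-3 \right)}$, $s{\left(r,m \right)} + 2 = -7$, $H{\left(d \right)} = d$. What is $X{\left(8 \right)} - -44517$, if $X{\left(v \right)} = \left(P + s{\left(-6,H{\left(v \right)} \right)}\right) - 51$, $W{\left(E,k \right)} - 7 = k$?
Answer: $44461$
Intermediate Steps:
$W{\left(E,k \right)} = 7 + k$
$s{\left(r,m \right)} = -9$ ($s{\left(r,m \right)} = -2 - 7 = -9$)
$P = 4$ ($P = 7 - 3 = 4$)
$X{\left(v \right)} = -56$ ($X{\left(v \right)} = \left(4 - 9\right) - 51 = -5 - 51 = -56$)
$X{\left(8 \right)} - -44517 = -56 - -44517 = -56 + 44517 = 44461$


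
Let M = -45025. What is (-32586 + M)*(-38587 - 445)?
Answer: 3029312552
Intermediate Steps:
(-32586 + M)*(-38587 - 445) = (-32586 - 45025)*(-38587 - 445) = -77611*(-39032) = 3029312552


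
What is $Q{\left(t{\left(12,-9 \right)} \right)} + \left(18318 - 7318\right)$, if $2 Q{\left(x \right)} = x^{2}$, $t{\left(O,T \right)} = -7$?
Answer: $\frac{22049}{2} \approx 11025.0$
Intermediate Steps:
$Q{\left(x \right)} = \frac{x^{2}}{2}$
$Q{\left(t{\left(12,-9 \right)} \right)} + \left(18318 - 7318\right) = \frac{\left(-7\right)^{2}}{2} + \left(18318 - 7318\right) = \frac{1}{2} \cdot 49 + 11000 = \frac{49}{2} + 11000 = \frac{22049}{2}$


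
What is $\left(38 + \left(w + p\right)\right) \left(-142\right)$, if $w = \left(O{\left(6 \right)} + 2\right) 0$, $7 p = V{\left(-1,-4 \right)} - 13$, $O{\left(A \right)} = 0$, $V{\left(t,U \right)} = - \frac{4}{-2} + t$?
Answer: $- \frac{36068}{7} \approx -5152.6$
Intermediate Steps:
$V{\left(t,U \right)} = 2 + t$ ($V{\left(t,U \right)} = \left(-4\right) \left(- \frac{1}{2}\right) + t = 2 + t$)
$p = - \frac{12}{7}$ ($p = \frac{\left(2 - 1\right) - 13}{7} = \frac{1 - 13}{7} = \frac{1}{7} \left(-12\right) = - \frac{12}{7} \approx -1.7143$)
$w = 0$ ($w = \left(0 + 2\right) 0 = 2 \cdot 0 = 0$)
$\left(38 + \left(w + p\right)\right) \left(-142\right) = \left(38 + \left(0 - \frac{12}{7}\right)\right) \left(-142\right) = \left(38 - \frac{12}{7}\right) \left(-142\right) = \frac{254}{7} \left(-142\right) = - \frac{36068}{7}$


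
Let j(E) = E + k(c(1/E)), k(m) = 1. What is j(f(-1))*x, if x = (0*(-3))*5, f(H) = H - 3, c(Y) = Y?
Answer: 0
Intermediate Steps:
f(H) = -3 + H
j(E) = 1 + E (j(E) = E + 1 = 1 + E)
x = 0 (x = 0*5 = 0)
j(f(-1))*x = (1 + (-3 - 1))*0 = (1 - 4)*0 = -3*0 = 0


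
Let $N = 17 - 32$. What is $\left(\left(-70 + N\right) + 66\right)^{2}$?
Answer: $361$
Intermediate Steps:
$N = -15$
$\left(\left(-70 + N\right) + 66\right)^{2} = \left(\left(-70 - 15\right) + 66\right)^{2} = \left(-85 + 66\right)^{2} = \left(-19\right)^{2} = 361$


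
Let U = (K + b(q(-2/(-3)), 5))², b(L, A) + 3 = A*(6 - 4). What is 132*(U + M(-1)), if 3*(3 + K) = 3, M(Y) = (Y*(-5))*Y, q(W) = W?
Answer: 2640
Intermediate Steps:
M(Y) = -5*Y² (M(Y) = (-5*Y)*Y = -5*Y²)
b(L, A) = -3 + 2*A (b(L, A) = -3 + A*(6 - 4) = -3 + A*2 = -3 + 2*A)
K = -2 (K = -3 + (⅓)*3 = -3 + 1 = -2)
U = 25 (U = (-2 + (-3 + 2*5))² = (-2 + (-3 + 10))² = (-2 + 7)² = 5² = 25)
132*(U + M(-1)) = 132*(25 - 5*(-1)²) = 132*(25 - 5*1) = 132*(25 - 5) = 132*20 = 2640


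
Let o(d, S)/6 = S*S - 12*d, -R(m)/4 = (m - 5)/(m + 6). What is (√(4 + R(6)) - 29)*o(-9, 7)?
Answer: -27318 + 314*√33 ≈ -25514.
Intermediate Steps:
R(m) = -4*(-5 + m)/(6 + m) (R(m) = -4*(m - 5)/(m + 6) = -4*(-5 + m)/(6 + m))
o(d, S) = -72*d + 6*S² (o(d, S) = 6*(S*S - 12*d) = 6*(S² - 12*d) = -72*d + 6*S²)
(√(4 + R(6)) - 29)*o(-9, 7) = (√(4 + 4*(5 - 1*6)/(6 + 6)) - 29)*(-72*(-9) + 6*7²) = (√(4 + 4*(5 - 6)/12) - 29)*(648 + 6*49) = (√(4 + 4*(1/12)*(-1)) - 29)*(648 + 294) = (√(4 - ⅓) - 29)*942 = (√(11/3) - 29)*942 = (√33/3 - 29)*942 = (-29 + √33/3)*942 = -27318 + 314*√33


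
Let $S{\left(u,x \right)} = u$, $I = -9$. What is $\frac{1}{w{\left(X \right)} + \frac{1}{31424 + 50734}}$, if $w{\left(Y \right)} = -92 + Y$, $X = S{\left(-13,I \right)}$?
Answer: $- \frac{82158}{8626589} \approx -0.0095238$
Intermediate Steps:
$X = -13$
$\frac{1}{w{\left(X \right)} + \frac{1}{31424 + 50734}} = \frac{1}{\left(-92 - 13\right) + \frac{1}{31424 + 50734}} = \frac{1}{-105 + \frac{1}{82158}} = \frac{1}{- \frac{8626589}{82158}} = - \frac{82158}{8626589}$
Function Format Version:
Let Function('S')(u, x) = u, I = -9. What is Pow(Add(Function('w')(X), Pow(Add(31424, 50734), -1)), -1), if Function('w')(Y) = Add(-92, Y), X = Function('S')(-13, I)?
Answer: Rational(-82158, 8626589) ≈ -0.0095238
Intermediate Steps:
X = -13
Pow(Add(Function('w')(X), Pow(Add(31424, 50734), -1)), -1) = Pow(Add(Add(-92, -13), Pow(Add(31424, 50734), -1)), -1) = Pow(Add(-105, Pow(82158, -1)), -1) = Pow(Add(-105, Rational(1, 82158)), -1) = Pow(Rational(-8626589, 82158), -1) = Rational(-82158, 8626589)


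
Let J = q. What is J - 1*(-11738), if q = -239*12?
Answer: 8870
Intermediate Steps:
q = -2868
J = -2868
J - 1*(-11738) = -2868 - 1*(-11738) = -2868 + 11738 = 8870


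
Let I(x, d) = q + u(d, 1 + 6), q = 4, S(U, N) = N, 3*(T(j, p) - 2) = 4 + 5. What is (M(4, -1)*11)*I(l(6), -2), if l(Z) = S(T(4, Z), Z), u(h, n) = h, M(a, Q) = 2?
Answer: 44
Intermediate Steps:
T(j, p) = 5 (T(j, p) = 2 + (4 + 5)/3 = 2 + (⅓)*9 = 2 + 3 = 5)
l(Z) = Z
I(x, d) = 4 + d
(M(4, -1)*11)*I(l(6), -2) = (2*11)*(4 - 2) = 22*2 = 44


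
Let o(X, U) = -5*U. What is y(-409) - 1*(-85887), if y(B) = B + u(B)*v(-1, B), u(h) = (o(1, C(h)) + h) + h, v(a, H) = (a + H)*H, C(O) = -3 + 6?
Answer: -139600292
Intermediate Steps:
C(O) = 3
v(a, H) = H*(H + a) (v(a, H) = (H + a)*H = H*(H + a))
u(h) = -15 + 2*h (u(h) = (-5*3 + h) + h = (-15 + h) + h = -15 + 2*h)
y(B) = B + B*(-1 + B)*(-15 + 2*B) (y(B) = B + (-15 + 2*B)*(B*(B - 1)) = B + (-15 + 2*B)*(B*(-1 + B)) = B + B*(-1 + B)*(-15 + 2*B))
y(-409) - 1*(-85887) = -409*(1 + (-1 - 409)*(-15 + 2*(-409))) - 1*(-85887) = -409*(1 - 410*(-15 - 818)) + 85887 = -409*(1 - 410*(-833)) + 85887 = -409*(1 + 341530) + 85887 = -409*341531 + 85887 = -139686179 + 85887 = -139600292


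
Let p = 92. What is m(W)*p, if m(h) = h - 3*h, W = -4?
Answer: 736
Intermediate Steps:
m(h) = -2*h
m(W)*p = -2*(-4)*92 = 8*92 = 736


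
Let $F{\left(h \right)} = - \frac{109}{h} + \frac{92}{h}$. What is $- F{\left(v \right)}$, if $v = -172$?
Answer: $- \frac{17}{172} \approx -0.098837$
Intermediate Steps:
$F{\left(h \right)} = - \frac{17}{h}$
$- F{\left(v \right)} = - \frac{-17}{-172} = - \frac{\left(-17\right) \left(-1\right)}{172} = \left(-1\right) \frac{17}{172} = - \frac{17}{172}$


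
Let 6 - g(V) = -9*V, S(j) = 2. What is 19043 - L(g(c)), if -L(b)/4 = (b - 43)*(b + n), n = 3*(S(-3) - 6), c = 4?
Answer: 18923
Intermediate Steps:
n = -12 (n = 3*(2 - 6) = 3*(-4) = -12)
g(V) = 6 + 9*V (g(V) = 6 - (-9)*V = 6 + 9*V)
L(b) = -4*(-43 + b)*(-12 + b) (L(b) = -4*(b - 43)*(b - 12) = -4*(-43 + b)*(-12 + b))
19043 - L(g(c)) = 19043 - (-2064 - 4*(6 + 9*4)² + 220*(6 + 9*4)) = 19043 - (-2064 - 4*(6 + 36)² + 220*(6 + 36)) = 19043 - (-2064 - 4*42² + 220*42) = 19043 - (-2064 - 4*1764 + 9240) = 19043 - (-2064 - 7056 + 9240) = 19043 - 1*120 = 19043 - 120 = 18923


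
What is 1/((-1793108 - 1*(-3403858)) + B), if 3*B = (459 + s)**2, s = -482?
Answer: 3/4832779 ≈ 6.2076e-7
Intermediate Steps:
B = 529/3 (B = (459 - 482)**2/3 = (1/3)*(-23)**2 = (1/3)*529 = 529/3 ≈ 176.33)
1/((-1793108 - 1*(-3403858)) + B) = 1/((-1793108 - 1*(-3403858)) + 529/3) = 1/((-1793108 + 3403858) + 529/3) = 1/(1610750 + 529/3) = 1/(4832779/3) = 3/4832779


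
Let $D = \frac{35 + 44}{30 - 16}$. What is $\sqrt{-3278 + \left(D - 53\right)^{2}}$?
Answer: $\frac{i \sqrt{202919}}{14} \approx 32.176 i$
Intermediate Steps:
$D = \frac{79}{14} \approx 5.6429$
$\sqrt{-3278 + \left(D - 53\right)^{2}} = \sqrt{-3278 + \left(\frac{79}{14} - 53\right)^{2}} = \sqrt{-3278 + \left(- \frac{663}{14}\right)^{2}} = \sqrt{-3278 + \frac{439569}{196}} = \sqrt{- \frac{202919}{196}} = \frac{i \sqrt{202919}}{14}$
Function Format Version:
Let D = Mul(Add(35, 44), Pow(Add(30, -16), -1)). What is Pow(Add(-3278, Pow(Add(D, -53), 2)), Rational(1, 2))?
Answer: Mul(Rational(1, 14), I, Pow(202919, Rational(1, 2))) ≈ Mul(32.176, I)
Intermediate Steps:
D = Rational(79, 14) (D = Mul(79, Pow(14, -1)) = Mul(79, Rational(1, 14)) = Rational(79, 14) ≈ 5.6429)
Pow(Add(-3278, Pow(Add(D, -53), 2)), Rational(1, 2)) = Pow(Add(-3278, Pow(Add(Rational(79, 14), -53), 2)), Rational(1, 2)) = Pow(Add(-3278, Pow(Rational(-663, 14), 2)), Rational(1, 2)) = Pow(Add(-3278, Rational(439569, 196)), Rational(1, 2)) = Pow(Rational(-202919, 196), Rational(1, 2)) = Mul(Rational(1, 14), I, Pow(202919, Rational(1, 2)))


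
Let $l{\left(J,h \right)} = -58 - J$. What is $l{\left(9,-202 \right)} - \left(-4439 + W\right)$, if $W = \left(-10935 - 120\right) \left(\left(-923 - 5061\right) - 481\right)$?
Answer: $-71466203$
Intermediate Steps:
$W = 71470575$ ($W = - 11055 \left(\left(-923 - 5061\right) - 481\right) = - 11055 \left(-5984 - 481\right) = \left(-11055\right) \left(-6465\right) = 71470575$)
$l{\left(9,-202 \right)} - \left(-4439 + W\right) = \left(-58 - 9\right) - \left(-4439 + 71470575\right) = \left(-58 - 9\right) - 71466136 = -67 - 71466136 = -71466203$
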